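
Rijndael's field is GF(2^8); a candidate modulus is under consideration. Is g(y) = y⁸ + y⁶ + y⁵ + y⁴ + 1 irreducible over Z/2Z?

Check for roots in Z/2Z: g(0) = 1; g(1) = 1.
No roots, so no linear factors.
Monic irreducibles of degree 2 over GF(2): y² + y + 1.
None of them divide g (all give nonzero remainder).
Monic irreducibles of degree 3 over GF(2): y³ + y + 1, y³ + y² + 1.
None of them divide g (all give nonzero remainder).
Monic irreducibles of degree 4 over GF(2): y⁴ + y + 1, y⁴ + y³ + 1, y⁴ + y³ + y² + y + 1.
None of them divide g (all give nonzero remainder).
No irreducible factor of degree ≤ 4 exists, so g is irreducible over GF(2).

Yes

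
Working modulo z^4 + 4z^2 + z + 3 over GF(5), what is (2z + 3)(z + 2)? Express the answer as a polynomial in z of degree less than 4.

2z^2 + 2z + 1

Multiply in GF(5)[z]: (2z + 3)·(z + 2) = 2z^2 + 2z + 1.
Reduced: 2z^2 + 2z + 1.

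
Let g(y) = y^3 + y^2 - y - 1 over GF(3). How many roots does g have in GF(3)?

Evaluate at each of the 3 elements of GF(3):
g(0) = 2; g(1) = 0 → root; g(2) = 0 → root.
Roots: {1, 2}.

2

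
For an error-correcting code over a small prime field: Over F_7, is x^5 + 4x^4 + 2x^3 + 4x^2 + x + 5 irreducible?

No

Write g(x) = x^5 + 4x^4 + 2x^3 + 4x^2 + x + 5.
Check for roots in F_7: g(0) = 5; g(1) = 3; g(2) = 2; g(3) = 0 → root; g(4) = 2; g(5) = 0 → root; g(6) = 2.
g(3) = 0, so (x − 3) divides g(x); g is reducible.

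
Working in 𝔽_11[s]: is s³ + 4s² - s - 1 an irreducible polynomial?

No

Write h(s) = s³ + 4s² - s - 1.
Check each element of 𝔽_11 for a root: h(0)=10, h(1)=3, h(2)=10, h(3)=4, h(4)=2, h(5)=10, h(6)=1, h(7)=3, h(8)=0, h(9)=9, h(10)=3.
h(8) = 0, so (s − 8) divides h(s); h is reducible.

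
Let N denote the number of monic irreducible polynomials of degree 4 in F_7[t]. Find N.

x^(7^4) − x is the product of all monic irreducibles of degree dividing 4; Möbius inversion gives N = (1/4) Σ μ(4/d)·7^d.
Divisors of 4: 1, 2, 4; μ(4/d) for each: 0, -1, 1.
Σ = − 7^2 + 7^4 = 2352.
N = 2352/4 = 588.

588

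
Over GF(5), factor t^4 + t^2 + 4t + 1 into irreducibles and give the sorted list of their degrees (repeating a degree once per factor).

Write f(t) = t^4 + t^2 + 4t + 1.
Roots in GF(5): f(0) = 1; f(1) = 2; f(2) = 4; f(3) = 3; f(4) = 4.
Complete factorization: f(t) = (t^4 + t^2 + 4t + 1).
Factor degrees with multiplicity: 4 = 4.

4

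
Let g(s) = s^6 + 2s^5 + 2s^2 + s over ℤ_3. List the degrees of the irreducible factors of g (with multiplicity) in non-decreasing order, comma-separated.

1, 1, 1, 1, 2

Roots in ℤ_3: g(0) = 0 → root; g(1) = 0 → root; g(2) = 0 → root.
Linear factors from roots: (s), (s + 2), (s + 1).
Complete factorization: g(s) = (s)·(s + 1)·(s + 2)^2·(s^2 + 1).
Factor degrees with multiplicity: 1 + 1 + 1 + 1 + 2 = 6.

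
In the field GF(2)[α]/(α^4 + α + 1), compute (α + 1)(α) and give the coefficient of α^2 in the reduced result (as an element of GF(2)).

Multiply in GF(2)[α]: (α + 1)·(α) = α^2 + α.
Reduced: α^2 + α.

1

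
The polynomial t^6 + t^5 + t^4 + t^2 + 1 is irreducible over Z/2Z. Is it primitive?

Write f(t) = t^6 + t^5 + t^4 + t^2 + 1.
|GF(2^6)^×| = 2^6 − 1 = 63. Prime factorization: 63 = 3^2·7.
f is primitive ⇔ t has order 63 in GF(2)[t]/(f), i.e. t^(63/q) ≠ 1 for each prime q | 63.
t^(21) mod f = 1
t^(9) mod f = t^3 + 1.
Since t^(21) = 1, the order of t divides 21 < 63; not primitive.

No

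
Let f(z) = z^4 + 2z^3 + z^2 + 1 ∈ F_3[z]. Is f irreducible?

Check for roots in F_3: f(0) = 1; f(1) = 2; f(2) = 1.
No roots, so no linear factors.
Monic irreducibles of degree 2 over GF(3): z^2 + 1, z^2 + z + 2, z^2 + 2z + 2.
None of them divide f (all give nonzero remainder).
No irreducible factor of degree ≤ 2 exists, so f is irreducible over GF(3).

Yes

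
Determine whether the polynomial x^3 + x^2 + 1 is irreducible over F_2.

Yes

Write f(x) = x^3 + x^2 + 1.
Check for roots in F_2: f(0) = 1; f(1) = 1.
No roots. A degree-3 polynomial over a field with no linear factor is irreducible.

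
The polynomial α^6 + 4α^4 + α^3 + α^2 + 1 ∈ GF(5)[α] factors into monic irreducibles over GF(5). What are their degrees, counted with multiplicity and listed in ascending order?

1, 2, 3

Write g(α) = α^6 + 4α^4 + α^3 + α^2 + 1.
Roots in GF(5): g(0) = 1; g(1) = 3; g(2) = 1; g(3) = 0 → root; g(4) = 1.
Linear factors from roots: (α + 2).
Complete factorization: g(α) = (α + 2)·(α^2 + 2α + 3)·(α^3 + α^2 + 3α + 1).
Factor degrees with multiplicity: 1 + 2 + 3 = 6.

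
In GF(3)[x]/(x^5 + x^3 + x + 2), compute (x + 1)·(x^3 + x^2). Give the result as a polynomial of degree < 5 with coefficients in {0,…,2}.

x^4 + 2x^3 + x^2

Multiply in GF(3)[x]: (x + 1)·(x^3 + x^2) = x^4 + 2x^3 + x^2.
Reduced: x^4 + 2x^3 + x^2.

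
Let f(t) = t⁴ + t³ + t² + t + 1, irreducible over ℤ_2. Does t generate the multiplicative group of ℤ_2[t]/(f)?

No

|GF(2^4)^×| = 2^4 − 1 = 15. Prime factorization: 15 = 3·5.
f is primitive ⇔ t has order 15 in GF(2)[t]/(f), i.e. t^(15/q) ≠ 1 for each prime q | 15.
t^(5) mod f = 1
t^(3) mod f = t³.
Since t^(5) = 1, the order of t divides 5 < 15; not primitive.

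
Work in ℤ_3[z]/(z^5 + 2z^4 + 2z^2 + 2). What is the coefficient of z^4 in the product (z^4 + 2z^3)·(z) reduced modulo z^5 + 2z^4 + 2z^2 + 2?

0

Multiply in ℤ_3[z]: (z^4 + 2z^3)·(z) = z^5 + 2z^4.
Reduce using z^5 ≡ z^4 + z^2 + 1 (mod z^5 + 2z^4 + 2z^2 + 2).
Reduced: z^2 + 1.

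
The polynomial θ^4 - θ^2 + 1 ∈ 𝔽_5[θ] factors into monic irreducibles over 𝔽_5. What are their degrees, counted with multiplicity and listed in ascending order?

2, 2

Write h(θ) = θ^4 - θ^2 + 1.
Roots in 𝔽_5: h(0) = 1; h(1) = 1; h(2) = 3; h(3) = 3; h(4) = 1.
Complete factorization: h(θ) = (θ^2 + 2θ - 1)·(θ^2 - 2θ - 1).
Factor degrees with multiplicity: 2 + 2 = 4.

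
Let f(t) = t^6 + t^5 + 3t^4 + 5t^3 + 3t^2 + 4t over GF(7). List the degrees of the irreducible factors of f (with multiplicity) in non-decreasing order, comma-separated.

1, 1, 2, 2

Linear factors from roots: (t), (t + 3).
Complete factorization: f(t) = (t)·(t + 3)·(t^2 + 4)·(t^2 + 5t + 5).
Factor degrees with multiplicity: 1 + 1 + 2 + 2 = 6.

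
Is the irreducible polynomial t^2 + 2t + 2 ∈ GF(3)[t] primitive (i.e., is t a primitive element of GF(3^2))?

Write f(t) = t^2 + 2t + 2.
|GF(3^2)^×| = 3^2 − 1 = 8. Prime factorization: 8 = 2^3.
f is primitive ⇔ t has order 8 in GF(3)[t]/(f), i.e. t^(8/q) ≠ 1 for each prime q | 8.
t^(4) mod f = 2.
None equal 1, so t has full order 8; f is primitive.

Yes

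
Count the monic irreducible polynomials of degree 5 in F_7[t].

3360

The number of monic irreducibles of degree 5 over GF(7) is (1/5)·Σ_{d∣5} μ(5/d) 7^d.
Divisors of 5: 1, 5; μ(5/d) for each: -1, 1.
Σ = − 7^1 + 7^5 = 16800.
N = 16800/5 = 3360.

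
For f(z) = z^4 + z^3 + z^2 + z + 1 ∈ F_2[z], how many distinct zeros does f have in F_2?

0

Evaluate at each of the 2 elements of F_2:
f(0) = 1; f(1) = 1.
No element is a root.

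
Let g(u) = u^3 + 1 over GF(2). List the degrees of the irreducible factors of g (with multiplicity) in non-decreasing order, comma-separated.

1, 2

Roots in GF(2): g(0) = 1; g(1) = 0 → root.
Linear factors from roots: (u + 1).
Complete factorization: g(u) = (u + 1)·(u^2 + u + 1).
Factor degrees with multiplicity: 1 + 2 = 3.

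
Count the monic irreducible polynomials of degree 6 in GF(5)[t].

x^(5^6) − x is the product of all monic irreducibles of degree dividing 6; Möbius inversion gives N = (1/6) Σ μ(6/d)·5^d.
Divisors of 6: 1, 2, 3, 6; μ(6/d) for each: 1, -1, -1, 1.
Σ = 5^1 − 5^2 − 5^3 + 5^6 = 15480.
N = 15480/6 = 2580.

2580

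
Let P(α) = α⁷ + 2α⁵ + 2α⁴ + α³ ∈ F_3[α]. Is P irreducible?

No

Check for roots in F_3: P(0) = 0 → root; P(1) = 0 → root; P(2) = 1.
P(0) = 0, so (α) divides P(α); P is reducible.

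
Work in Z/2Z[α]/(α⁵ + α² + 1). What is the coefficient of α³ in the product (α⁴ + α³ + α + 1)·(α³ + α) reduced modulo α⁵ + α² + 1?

0

Multiply in Z/2Z[α]: (α⁴ + α³ + α + 1)·(α³ + α) = α⁷ + α⁶ + α⁵ + α³ + α² + α.
Reduce using α⁵ ≡ α² + 1 (mod α⁵ + α² + 1).
Reduced: α⁴ + α² + 1.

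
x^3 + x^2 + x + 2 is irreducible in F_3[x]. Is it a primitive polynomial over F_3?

Write f(x) = x^3 + x^2 + x + 2.
|GF(3^3)^×| = 3^3 − 1 = 26. Prime factorization: 26 = 2·13.
f is primitive ⇔ x has order 26 in GF(3)[x]/(f), i.e. x^(26/q) ≠ 1 for each prime q | 26.
x^(13) mod f = 1
x^(2) mod f = x^2.
Since x^(13) = 1, the order of x divides 13 < 26; not primitive.

No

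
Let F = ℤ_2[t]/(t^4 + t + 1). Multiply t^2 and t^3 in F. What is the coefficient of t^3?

Multiply in ℤ_2[t]: (t^2)·(t^3) = t^5.
Reduce using t^4 ≡ t + 1 (mod t^4 + t + 1).
Reduced: t^2 + t.

0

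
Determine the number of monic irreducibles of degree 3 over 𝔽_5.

40

By the necklace-counting formula, N_5(3) = (1/3) Σ_{d|3} μ(3/d)·5^d.
Divisors of 3: 1, 3; μ(3/d) for each: -1, 1.
Σ = − 5^1 + 5^3 = 120.
N = 120/3 = 40.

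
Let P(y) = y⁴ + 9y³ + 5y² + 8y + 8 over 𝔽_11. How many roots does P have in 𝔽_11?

Evaluate at each of the 11 elements of 𝔽_11:
P(0) = 8; P(1) = 9; P(2) = 0 → root; P(3) = 5; P(4) = 6; P(5) = 9; P(6) = 0 → root; P(7) = 0 → root; P(8) = 10; P(9) = 0 → root; P(10) = 8.
Roots: {2, 6, 7, 9}.

4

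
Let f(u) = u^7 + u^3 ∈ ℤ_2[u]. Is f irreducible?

Check for roots in ℤ_2: f(0) = 0 → root; f(1) = 0 → root.
f(0) = 0, so (u) divides f(u); f is reducible.

No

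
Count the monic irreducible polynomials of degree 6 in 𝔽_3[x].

116

Gauss's count: N_{3}(6) = (1/6) Σ_{d|6} μ(6/d)·3^d.
Divisors of 6: 1, 2, 3, 6; μ(6/d) for each: 1, -1, -1, 1.
Σ = 3^1 − 3^2 − 3^3 + 3^6 = 696.
N = 696/6 = 116.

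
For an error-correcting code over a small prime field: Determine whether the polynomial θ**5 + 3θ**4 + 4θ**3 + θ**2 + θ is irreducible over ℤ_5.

No

Write P(θ) = θ**5 + 3θ**4 + 4θ**3 + θ**2 + θ.
Check for roots in ℤ_5: P(0) = 0 → root; P(1) = 0 → root; P(2) = 3; P(3) = 1; P(4) = 3.
P(0) = 0, so (θ) divides P(θ); P is reducible.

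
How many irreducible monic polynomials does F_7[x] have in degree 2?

21

The number of monic irreducibles of degree 2 over GF(7) is (1/2)·Σ_{d∣2} μ(2/d) 7^d.
Divisors of 2: 1, 2; μ(2/d) for each: -1, 1.
Σ = − 7^1 + 7^2 = 42.
N = 42/2 = 21.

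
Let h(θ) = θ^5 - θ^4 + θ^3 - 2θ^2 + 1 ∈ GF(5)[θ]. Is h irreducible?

No

Check for roots in GF(5): h(0) = 1; h(1) = 0 → root; h(2) = 2; h(3) = 2; h(4) = 1.
h(1) = 0, so (θ − 1) divides h(θ); h is reducible.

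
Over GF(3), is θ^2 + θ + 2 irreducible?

Yes

Write g(θ) = θ^2 + θ + 2.
Check for roots in GF(3): g(0) = 2; g(1) = 1; g(2) = 2.
No roots. A degree-2 polynomial over a field with no linear factor is irreducible.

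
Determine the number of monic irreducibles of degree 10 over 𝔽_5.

By the necklace-counting formula, N_5(10) = (1/10) Σ_{d|10} μ(10/d)·5^d.
Divisors of 10: 1, 2, 5, 10; μ(10/d) for each: 1, -1, -1, 1.
Σ = 5^1 − 5^2 − 5^5 + 5^10 = 9762480.
N = 9762480/10 = 976248.

976248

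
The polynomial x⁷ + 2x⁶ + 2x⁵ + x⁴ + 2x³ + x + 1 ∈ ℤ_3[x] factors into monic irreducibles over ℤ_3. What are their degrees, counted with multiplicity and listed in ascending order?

Write g(x) = x⁷ + 2x⁶ + 2x⁵ + x⁴ + 2x³ + x + 1.
Roots in ℤ_3: g(0) = 1; g(1) = 1; g(2) = 1.
Complete factorization: g(x) = (x² + 1)·(x² + x + 2)·(x³ + x² + x + 2).
Factor degrees with multiplicity: 2 + 2 + 3 = 7.

2, 2, 3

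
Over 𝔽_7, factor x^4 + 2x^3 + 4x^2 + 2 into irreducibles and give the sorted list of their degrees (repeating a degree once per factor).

Write g(x) = x^4 + 2x^3 + 4x^2 + 2.
Complete factorization: g(x) = (x^4 + 2x^3 + 4x^2 + 2).
Factor degrees with multiplicity: 4 = 4.

4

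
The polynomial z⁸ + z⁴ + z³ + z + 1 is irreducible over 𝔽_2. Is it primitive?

No

Write f(z) = z⁸ + z⁴ + z³ + z + 1.
|GF(2^8)^×| = 2^8 − 1 = 255. Prime factorization: 255 = 3·5·17.
f is primitive ⇔ z has order 255 in GF(2)[z]/(f), i.e. z^(255/q) ≠ 1 for each prime q | 255.
z^(85) mod f = z⁷ + z⁵ + z⁴ + z³ + z² + 1.
z^(51) mod f = 1
z^(15) mod f = z⁵ + z³ + z² + z + 1.
Since z^(51) = 1, the order of z divides 51 < 255; not primitive.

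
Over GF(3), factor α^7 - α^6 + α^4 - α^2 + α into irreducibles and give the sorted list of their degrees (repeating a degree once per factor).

Write g(α) = α^7 - α^6 + α^4 - α^2 + α.
Roots in GF(3): g(0) = 0 → root; g(1) = 1; g(2) = 0 → root.
Linear factors from roots: (α), (α + 1).
Complete factorization: g(α) = (α)·(α + 1)^2·(α^2 + 1)^2.
Factor degrees with multiplicity: 1 + 1 + 1 + 2 + 2 = 7.

1, 1, 1, 2, 2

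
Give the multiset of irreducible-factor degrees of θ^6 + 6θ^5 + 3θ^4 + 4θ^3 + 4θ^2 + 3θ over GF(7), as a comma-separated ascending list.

Write g(θ) = θ^6 + 6θ^5 + 3θ^4 + 4θ^3 + 4θ^2 + 3θ.
Linear factors from roots: (θ), (θ + 6), (θ + 4), (θ + 3).
Complete factorization: g(θ) = (θ)·(θ + 6)·(θ + 3)^2·(θ + 4)^2.
Factor degrees with multiplicity: 1 + 1 + 1 + 1 + 1 + 1 = 6.

1, 1, 1, 1, 1, 1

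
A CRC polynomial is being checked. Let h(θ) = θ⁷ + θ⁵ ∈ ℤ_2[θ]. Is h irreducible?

Check for roots in ℤ_2: h(0) = 0 → root; h(1) = 0 → root.
h(0) = 0, so (θ) divides h(θ); h is reducible.

No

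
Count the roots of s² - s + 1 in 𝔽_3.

Write f(s) = s² - s + 1.
Evaluate at each of the 3 elements of 𝔽_3:
f(0) = 1; f(1) = 1; f(2) = 0 → root.
Roots: {2}.

1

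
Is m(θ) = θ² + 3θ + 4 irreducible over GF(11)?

No

Check each element of GF(11) for a root: m(0)=4, m(1)=8, m(2)=3, m(3)=0, m(4)=10, m(5)=0, m(6)=3, m(7)=8, m(8)=4, m(9)=2, m(10)=2.
m(3) = 0, so (θ − 3) divides m(θ); m is reducible.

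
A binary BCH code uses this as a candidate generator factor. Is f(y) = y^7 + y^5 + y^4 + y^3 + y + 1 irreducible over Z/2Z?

Check for roots in Z/2Z: f(0) = 1; f(1) = 0 → root.
f(1) = 0, so (y − 1) divides f(y); f is reducible.

No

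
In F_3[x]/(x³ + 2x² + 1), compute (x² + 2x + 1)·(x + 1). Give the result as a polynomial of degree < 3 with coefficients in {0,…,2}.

x^2

Multiply in F_3[x]: (x² + 2x + 1)·(x + 1) = x³ + 1.
Reduce using x³ ≡ x² + 2 (mod x³ + 2x² + 1).
Reduced: x².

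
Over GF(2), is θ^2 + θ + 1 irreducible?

Yes

Write f(θ) = θ^2 + θ + 1.
Check for roots in GF(2): f(0) = 1; f(1) = 1.
No roots. A degree-2 polynomial over a field with no linear factor is irreducible.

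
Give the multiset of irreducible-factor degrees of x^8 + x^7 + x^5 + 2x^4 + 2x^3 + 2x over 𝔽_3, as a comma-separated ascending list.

Write f(x) = x^8 + x^7 + x^5 + 2x^4 + 2x^3 + 2x.
Roots in 𝔽_3: f(0) = 0 → root; f(1) = 0 → root; f(2) = 0 → root.
Linear factors from roots: (x), (x + 2), (x + 1).
Complete factorization: f(x) = (x)·(x + 1)·(x + 2)^2·(x^2 + 1)·(x^2 + 2x + 2).
Factor degrees with multiplicity: 1 + 1 + 1 + 1 + 2 + 2 = 8.

1, 1, 1, 1, 2, 2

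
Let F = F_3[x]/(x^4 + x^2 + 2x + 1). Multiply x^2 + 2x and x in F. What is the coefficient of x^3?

1

Multiply in F_3[x]: (x^2 + 2x)·(x) = x^3 + 2x^2.
Reduced: x^3 + 2x^2.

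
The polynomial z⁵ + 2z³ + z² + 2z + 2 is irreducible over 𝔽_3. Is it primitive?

Write f(z) = z⁵ + 2z³ + z² + 2z + 2.
|GF(3^5)^×| = 3^5 − 1 = 242. Prime factorization: 242 = 2·11^2.
f is primitive ⇔ z has order 242 in GF(3)[z]/(f), i.e. z^(242/q) ≠ 1 for each prime q | 242.
z^(121) mod f = 1
z^(22) mod f = 1
Since z^(121) = 1, the order of z divides 121 < 242; not primitive.

No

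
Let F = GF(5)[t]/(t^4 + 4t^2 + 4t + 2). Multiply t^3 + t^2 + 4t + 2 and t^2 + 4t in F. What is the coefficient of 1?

0

Multiply in GF(5)[t]: (t^3 + t^2 + 4t + 2)·(t^2 + 4t) = t^5 + 3t^3 + 3t^2 + 3t.
Reduce using t^4 ≡ t^2 + t + 3 (mod t^4 + 4t^2 + 4t + 2).
Reduced: 4t^3 + 4t^2 + t.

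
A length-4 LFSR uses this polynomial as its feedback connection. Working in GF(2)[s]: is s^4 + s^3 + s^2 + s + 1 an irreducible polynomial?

Yes

Write f(s) = s^4 + s^3 + s^2 + s + 1.
Check for roots in GF(2): f(0) = 1; f(1) = 1.
No roots, so no linear factors.
Monic irreducibles of degree 2 over GF(2): s^2 + s + 1.
None of them divide f (all give nonzero remainder).
No irreducible factor of degree ≤ 2 exists, so f is irreducible over GF(2).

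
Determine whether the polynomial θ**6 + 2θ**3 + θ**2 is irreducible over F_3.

No

Write g(θ) = θ**6 + 2θ**3 + θ**2.
Check for roots in F_3: g(0) = 0 → root; g(1) = 1; g(2) = 0 → root.
g(0) = 0, so (θ) divides g(θ); g is reducible.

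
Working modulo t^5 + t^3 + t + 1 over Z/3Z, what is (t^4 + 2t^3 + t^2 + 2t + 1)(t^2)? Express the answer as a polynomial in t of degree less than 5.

Multiply in Z/3Z[t]: (t^4 + 2t^3 + t^2 + 2t + 1)·(t^2) = t^6 + 2t^5 + t^4 + 2t^3 + t^2.
Reduce using t^5 ≡ 2t^3 + 2t + 2 (mod t^5 + t^3 + t + 1).
Reduced: 1.

1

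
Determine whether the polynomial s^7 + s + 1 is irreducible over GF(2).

Write h(s) = s^7 + s + 1.
Check for roots in GF(2): h(0) = 1; h(1) = 1.
No roots, so no linear factors.
Monic irreducibles of degree 2 over GF(2): s^2 + s + 1.
None of them divide h (all give nonzero remainder).
Monic irreducibles of degree 3 over GF(2): s^3 + s + 1, s^3 + s^2 + 1.
None of them divide h (all give nonzero remainder).
No irreducible factor of degree ≤ 3 exists, so h is irreducible over GF(2).

Yes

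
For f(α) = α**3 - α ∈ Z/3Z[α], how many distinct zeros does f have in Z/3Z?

Evaluate at each of the 3 elements of Z/3Z:
f(0) = 0 → root; f(1) = 0 → root; f(2) = 0 → root.
Roots: {0, 1, 2}.

3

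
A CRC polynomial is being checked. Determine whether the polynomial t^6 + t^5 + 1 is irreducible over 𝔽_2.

Yes

Write m(t) = t^6 + t^5 + 1.
Check for roots in 𝔽_2: m(0) = 1; m(1) = 1.
No roots, so no linear factors.
Monic irreducibles of degree 2 over GF(2): t^2 + t + 1.
None of them divide m (all give nonzero remainder).
Monic irreducibles of degree 3 over GF(2): t^3 + t + 1, t^3 + t^2 + 1.
None of them divide m (all give nonzero remainder).
No irreducible factor of degree ≤ 3 exists, so m is irreducible over GF(2).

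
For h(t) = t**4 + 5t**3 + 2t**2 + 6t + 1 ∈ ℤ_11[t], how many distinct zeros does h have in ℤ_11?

4

Evaluate at each of the 11 elements of ℤ_11:
h(0) = 1; h(1) = 4; h(2) = 0 → root; h(3) = 0 → root; h(4) = 6; h(5) = 0 → root; h(6) = 10; h(7) = 0 → root; h(8) = 2; h(9) = 6; h(10) = 4.
Roots: {2, 3, 5, 7}.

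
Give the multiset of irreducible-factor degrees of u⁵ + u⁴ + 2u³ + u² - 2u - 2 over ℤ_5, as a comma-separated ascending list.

Write f(u) = u⁵ + u⁴ + 2u³ + u² - 2u - 2.
Roots in ℤ_5: f(0) = 3; f(1) = 1; f(2) = 2; f(3) = 4; f(4) = 4.
Complete factorization: f(u) = (u⁵ + u⁴ + 2u³ + u² - 2u - 2).
Factor degrees with multiplicity: 5 = 5.

5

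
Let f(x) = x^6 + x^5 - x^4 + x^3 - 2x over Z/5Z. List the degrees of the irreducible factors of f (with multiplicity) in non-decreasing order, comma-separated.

1, 1, 1, 3

Roots in Z/5Z: f(0) = 0 → root; f(1) = 0 → root; f(2) = 4; f(3) = 2; f(4) = 0 → root.
Linear factors from roots: (x), (x - 1), (x + 1).
Complete factorization: f(x) = (x)·(x + 1)·(x - 1)·(x^3 + x^2 + 2).
Factor degrees with multiplicity: 1 + 1 + 1 + 3 = 6.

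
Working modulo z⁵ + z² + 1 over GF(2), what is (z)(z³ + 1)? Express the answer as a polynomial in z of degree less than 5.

z^4 + z

Multiply in GF(2)[z]: (z)·(z³ + 1) = z⁴ + z.
Reduced: z⁴ + z.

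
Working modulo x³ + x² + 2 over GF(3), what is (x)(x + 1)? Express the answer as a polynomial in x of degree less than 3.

Multiply in GF(3)[x]: (x)·(x + 1) = x² + x.
Reduced: x² + x.

x^2 + x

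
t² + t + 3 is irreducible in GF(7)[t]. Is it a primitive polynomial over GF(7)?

Write f(t) = t² + t + 3.
|GF(7^2)^×| = 7^2 − 1 = 48. Prime factorization: 48 = 2^4·3.
f is primitive ⇔ t has order 48 in GF(7)[t]/(f), i.e. t^(48/q) ≠ 1 for each prime q | 48.
t^(24) mod f = 6.
t^(16) mod f = 2.
None equal 1, so t has full order 48; f is primitive.

Yes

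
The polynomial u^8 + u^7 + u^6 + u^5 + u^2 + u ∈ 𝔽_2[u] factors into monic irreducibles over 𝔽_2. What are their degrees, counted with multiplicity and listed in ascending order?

1, 1, 3, 3

Write h(u) = u^8 + u^7 + u^6 + u^5 + u^2 + u.
Roots in 𝔽_2: h(0) = 0 → root; h(1) = 0 → root.
Linear factors from roots: (u), (u + 1).
Complete factorization: h(u) = (u)·(u + 1)·(u^3 + u^2 + 1)^2.
Factor degrees with multiplicity: 1 + 1 + 3 + 3 = 8.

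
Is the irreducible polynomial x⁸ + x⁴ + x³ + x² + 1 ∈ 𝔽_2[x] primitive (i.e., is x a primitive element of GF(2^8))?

Write f(x) = x⁸ + x⁴ + x³ + x² + 1.
|GF(2^8)^×| = 2^8 − 1 = 255. Prime factorization: 255 = 3·5·17.
f is primitive ⇔ x has order 255 in GF(2)[x]/(f), i.e. x^(255/q) ≠ 1 for each prime q | 255.
x^(85) mod f = x⁷ + x⁶ + x⁴ + x² + x.
x^(51) mod f = x³ + x.
x^(15) mod f = x⁵ + x² + x.
None equal 1, so x has full order 255; f is primitive.

Yes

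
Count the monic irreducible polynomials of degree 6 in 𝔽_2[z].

9

The number of monic irreducibles of degree 6 over GF(2) is (1/6)·Σ_{d∣6} μ(6/d) 2^d.
Divisors of 6: 1, 2, 3, 6; μ(6/d) for each: 1, -1, -1, 1.
Σ = 2^1 − 2^2 − 2^3 + 2^6 = 54.
N = 54/6 = 9.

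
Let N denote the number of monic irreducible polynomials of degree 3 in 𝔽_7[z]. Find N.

112

By the necklace-counting formula, N_7(3) = (1/3) Σ_{d|3} μ(3/d)·7^d.
Divisors of 3: 1, 3; μ(3/d) for each: -1, 1.
Σ = − 7^1 + 7^3 = 336.
N = 336/3 = 112.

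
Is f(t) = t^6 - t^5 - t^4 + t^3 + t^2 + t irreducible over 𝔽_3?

No

Check for roots in 𝔽_3: f(0) = 0 → root; f(1) = 2; f(2) = 0 → root.
f(0) = 0, so (t) divides f(t); f is reducible.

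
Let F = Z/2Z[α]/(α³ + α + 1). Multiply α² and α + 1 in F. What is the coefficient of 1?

1

Multiply in Z/2Z[α]: (α²)·(α + 1) = α³ + α².
Reduce using α³ ≡ α + 1 (mod α³ + α + 1).
Reduced: α² + α + 1.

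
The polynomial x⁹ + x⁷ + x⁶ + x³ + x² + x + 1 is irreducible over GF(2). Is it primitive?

Write f(x) = x⁹ + x⁷ + x⁶ + x³ + x² + x + 1.
|GF(2^9)^×| = 2^9 − 1 = 511. Prime factorization: 511 = 7·73.
f is primitive ⇔ x has order 511 in GF(2)[x]/(f), i.e. x^(511/q) ≠ 1 for each prime q | 511.
x^(73) mod f = x⁸ + x⁷ + x⁵ + x⁴ + x³ + x² + 1.
x^(7) mod f = x⁷.
None equal 1, so x has full order 511; f is primitive.

Yes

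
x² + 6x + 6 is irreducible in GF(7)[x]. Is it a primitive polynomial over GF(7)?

Write f(x) = x² + 6x + 6.
|GF(7^2)^×| = 7^2 − 1 = 48. Prime factorization: 48 = 2^4·3.
f is primitive ⇔ x has order 48 in GF(7)[x]/(f), i.e. x^(48/q) ≠ 1 for each prime q | 48.
x^(24) mod f = 6.
x^(16) mod f = 1
Since x^(16) = 1, the order of x divides 16 < 48; not primitive.

No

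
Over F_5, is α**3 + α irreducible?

No

Write h(α) = α**3 + α.
Check for roots in F_5: h(0) = 0 → root; h(1) = 2; h(2) = 0 → root; h(3) = 0 → root; h(4) = 3.
h(0) = 0, so (α) divides h(α); h is reducible.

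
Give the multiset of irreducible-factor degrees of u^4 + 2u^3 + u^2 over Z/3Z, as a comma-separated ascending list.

1, 1, 1, 1

Write f(u) = u^4 + 2u^3 + u^2.
Roots in Z/3Z: f(0) = 0 → root; f(1) = 1; f(2) = 0 → root.
Linear factors from roots: (u), (u + 1).
Complete factorization: f(u) = (u)^2·(u + 1)^2.
Factor degrees with multiplicity: 1 + 1 + 1 + 1 = 4.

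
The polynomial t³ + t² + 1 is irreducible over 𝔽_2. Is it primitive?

Write f(t) = t³ + t² + 1.
|GF(2^3)^×| = 2^3 − 1 = 7. Prime factorization: 7 = 7.
f is primitive ⇔ t has order 7 in GF(2)[t]/(f), i.e. t^(7/q) ≠ 1 for each prime q | 7.
t^(1) mod f = t.
None equal 1, so t has full order 7; f is primitive.

Yes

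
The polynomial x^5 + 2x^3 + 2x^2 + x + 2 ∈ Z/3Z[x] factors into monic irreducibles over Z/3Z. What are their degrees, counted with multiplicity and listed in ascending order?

1, 2, 2

Write f(x) = x^5 + 2x^3 + 2x^2 + x + 2.
Roots in Z/3Z: f(0) = 2; f(1) = 2; f(2) = 0 → root.
Linear factors from roots: (x + 1).
Complete factorization: f(x) = (x + 1)·(x^2 + 1)·(x^2 + 2x + 2).
Factor degrees with multiplicity: 1 + 2 + 2 = 5.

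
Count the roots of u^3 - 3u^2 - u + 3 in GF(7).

Write P(u) = u^3 - 3u^2 - u + 3.
Evaluate at each of the 7 elements of GF(7):
P(0) = 3; P(1) = 0 → root; P(2) = 4; P(3) = 0 → root; P(4) = 1; P(5) = 6; P(6) = 0 → root.
Roots: {1, 3, 6}.

3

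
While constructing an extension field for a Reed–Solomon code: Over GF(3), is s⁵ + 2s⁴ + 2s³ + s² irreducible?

Write f(s) = s⁵ + 2s⁴ + 2s³ + s².
Check for roots in GF(3): f(0) = 0 → root; f(1) = 0 → root; f(2) = 0 → root.
f(0) = 0, so (s) divides f(s); f is reducible.

No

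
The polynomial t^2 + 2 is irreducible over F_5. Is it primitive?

Write f(t) = t^2 + 2.
|GF(5^2)^×| = 5^2 − 1 = 24. Prime factorization: 24 = 2^3·3.
f is primitive ⇔ t has order 24 in GF(5)[t]/(f), i.e. t^(24/q) ≠ 1 for each prime q | 24.
t^(12) mod f = 4.
t^(8) mod f = 1
Since t^(8) = 1, the order of t divides 8 < 24; not primitive.

No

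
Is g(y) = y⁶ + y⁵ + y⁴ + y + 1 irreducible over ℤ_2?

Check for roots in ℤ_2: g(0) = 1; g(1) = 1.
No roots, so no linear factors.
Monic irreducibles of degree 2 over GF(2): y² + y + 1.
None of them divide g (all give nonzero remainder).
Monic irreducibles of degree 3 over GF(2): y³ + y + 1, y³ + y² + 1.
None of them divide g (all give nonzero remainder).
No irreducible factor of degree ≤ 3 exists, so g is irreducible over GF(2).

Yes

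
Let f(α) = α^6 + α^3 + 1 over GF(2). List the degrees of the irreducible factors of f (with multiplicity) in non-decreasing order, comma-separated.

Roots in GF(2): f(0) = 1; f(1) = 1.
Complete factorization: f(α) = (α^6 + α^3 + 1).
Factor degrees with multiplicity: 6 = 6.

6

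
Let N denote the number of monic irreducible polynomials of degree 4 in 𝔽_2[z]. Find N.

By the necklace-counting formula, N_2(4) = (1/4) Σ_{d|4} μ(4/d)·2^d.
Divisors of 4: 1, 2, 4; μ(4/d) for each: 0, -1, 1.
Σ = − 2^2 + 2^4 = 12.
N = 12/4 = 3.

3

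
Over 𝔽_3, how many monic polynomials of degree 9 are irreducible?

2184

Gauss's count: N_{3}(9) = (1/9) Σ_{d|9} μ(9/d)·3^d.
Divisors of 9: 1, 3, 9; μ(9/d) for each: 0, -1, 1.
Σ = − 3^3 + 3^9 = 19656.
N = 19656/9 = 2184.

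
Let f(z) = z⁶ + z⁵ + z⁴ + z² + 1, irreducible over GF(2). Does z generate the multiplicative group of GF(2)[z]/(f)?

No

|GF(2^6)^×| = 2^6 − 1 = 63. Prime factorization: 63 = 3^2·7.
f is primitive ⇔ z has order 63 in GF(2)[z]/(f), i.e. z^(63/q) ≠ 1 for each prime q | 63.
z^(21) mod f = 1
z^(9) mod f = z³ + 1.
Since z^(21) = 1, the order of z divides 21 < 63; not primitive.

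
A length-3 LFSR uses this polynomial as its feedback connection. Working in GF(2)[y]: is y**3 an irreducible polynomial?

Write f(y) = y**3.
Check for roots in GF(2): f(0) = 0 → root; f(1) = 1.
f(0) = 0, so (y) divides f(y); f is reducible.

No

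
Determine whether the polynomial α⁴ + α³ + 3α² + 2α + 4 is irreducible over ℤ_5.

Write h(α) = α⁴ + α³ + 3α² + 2α + 4.
Check for roots in ℤ_5: h(0) = 4; h(1) = 1; h(2) = 4; h(3) = 0 → root; h(4) = 0 → root.
h(3) = 0, so (α − 3) divides h(α); h is reducible.

No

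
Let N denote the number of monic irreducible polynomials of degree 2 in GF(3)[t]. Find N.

x^(3^2) − x is the product of all monic irreducibles of degree dividing 2; Möbius inversion gives N = (1/2) Σ μ(2/d)·3^d.
Divisors of 2: 1, 2; μ(2/d) for each: -1, 1.
Σ = − 3^1 + 3^2 = 6.
N = 6/2 = 3.

3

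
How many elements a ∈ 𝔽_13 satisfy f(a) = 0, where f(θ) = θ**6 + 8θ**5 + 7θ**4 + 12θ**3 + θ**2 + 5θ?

4

Evaluate at each of the 13 elements of 𝔽_13:
f(0) = 0 → root; f(1) = 8; f(2) = 9; f(3) = 0 → root; f(4) = 12; f(5) = 10; f(6) = 6; f(7) = 8; f(8) = 0 → root; f(9) = 5; f(10) = 10; f(11) = 0 → root; f(12) = 10.
Roots: {0, 3, 8, 11}.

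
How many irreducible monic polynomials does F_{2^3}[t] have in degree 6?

43596

Gauss's count: N_{8}(6) = (1/6) Σ_{d|6} μ(6/d)·8^d.
Divisors of 6: 1, 2, 3, 6; μ(6/d) for each: 1, -1, -1, 1.
Σ = 8^1 − 8^2 − 8^3 + 8^6 = 261576.
N = 261576/6 = 43596.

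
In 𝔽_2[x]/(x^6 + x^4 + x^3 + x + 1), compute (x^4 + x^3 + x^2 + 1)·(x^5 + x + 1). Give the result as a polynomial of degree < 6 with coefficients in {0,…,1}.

x^5 + x^4 + x + 1

Multiply in 𝔽_2[x]: (x^4 + x^3 + x^2 + 1)·(x^5 + x + 1) = x^9 + x^8 + x^7 + x^2 + x + 1.
Reduce using x^6 ≡ x^4 + x^3 + x + 1 (mod x^6 + x^4 + x^3 + x + 1).
Reduced: x^5 + x^4 + x + 1.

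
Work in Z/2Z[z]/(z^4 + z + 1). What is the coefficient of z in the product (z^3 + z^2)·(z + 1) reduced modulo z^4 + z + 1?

Multiply in Z/2Z[z]: (z^3 + z^2)·(z + 1) = z^4 + z^2.
Reduce using z^4 ≡ z + 1 (mod z^4 + z + 1).
Reduced: z^2 + z + 1.

1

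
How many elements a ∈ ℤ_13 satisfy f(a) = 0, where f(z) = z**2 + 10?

Evaluate at each of the 13 elements of ℤ_13:
f(0) = 10; f(1) = 11; f(2) = 1; f(3) = 6; f(4) = 0 → root; f(5) = 9; f(6) = 7; f(7) = 7; f(8) = 9; f(9) = 0 → root; f(10) = 6; f(11) = 1; f(12) = 11.
Roots: {4, 9}.

2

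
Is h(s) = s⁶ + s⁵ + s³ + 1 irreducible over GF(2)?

Check for roots in GF(2): h(0) = 1; h(1) = 0 → root.
h(1) = 0, so (s − 1) divides h(s); h is reducible.

No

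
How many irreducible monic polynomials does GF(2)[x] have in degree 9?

By the necklace-counting formula, N_2(9) = (1/9) Σ_{d|9} μ(9/d)·2^d.
Divisors of 9: 1, 3, 9; μ(9/d) for each: 0, -1, 1.
Σ = − 2^3 + 2^9 = 504.
N = 504/9 = 56.

56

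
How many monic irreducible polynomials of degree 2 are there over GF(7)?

21

The number of monic irreducibles of degree 2 over GF(7) is (1/2)·Σ_{d∣2} μ(2/d) 7^d.
Divisors of 2: 1, 2; μ(2/d) for each: -1, 1.
Σ = − 7^1 + 7^2 = 42.
N = 42/2 = 21.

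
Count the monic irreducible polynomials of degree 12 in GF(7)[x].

The number of monic irreducibles of degree 12 over GF(7) is (1/12)·Σ_{d∣12} μ(12/d) 7^d.
Divisors of 12: 1, 2, 3, 4, 6, 12; μ(12/d) for each: 0, 1, 0, -1, -1, 1.
Σ = 7^2 − 7^4 − 7^6 + 7^12 = 13841167200.
N = 13841167200/12 = 1153430600.

1153430600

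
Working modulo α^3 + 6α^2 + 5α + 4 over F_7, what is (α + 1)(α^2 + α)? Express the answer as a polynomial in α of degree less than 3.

Multiply in F_7[α]: (α + 1)·(α^2 + α) = α^3 + 2α^2 + α.
Reduce using α^3 ≡ α^2 + 2α + 3 (mod α^3 + 6α^2 + 5α + 4).
Reduced: 3α^2 + 3α + 3.

3α^2 + 3α + 3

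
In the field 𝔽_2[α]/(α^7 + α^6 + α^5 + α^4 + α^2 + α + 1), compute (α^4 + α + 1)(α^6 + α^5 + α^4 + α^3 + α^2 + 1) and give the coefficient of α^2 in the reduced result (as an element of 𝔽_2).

0

Multiply in 𝔽_2[α]: (α^4 + α + 1)·(α^6 + α^5 + α^4 + α^3 + α^2 + 1) = α^10 + α^9 + α^8 + α^6 + α^4 + α^2 + α + 1.
Reduce using α^7 ≡ α^6 + α^5 + α^4 + α^2 + α + 1 (mod α^7 + α^6 + α^5 + α^4 + α^2 + α + 1).
Reduced: α^4 + α^3.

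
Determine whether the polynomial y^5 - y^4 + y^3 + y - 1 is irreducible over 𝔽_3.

Yes

Write g(y) = y^5 - y^4 + y^3 + y - 1.
Check for roots in 𝔽_3: g(0) = 2; g(1) = 1; g(2) = 1.
No roots, so no linear factors.
Monic irreducibles of degree 2 over GF(3): y^2 + 1, y^2 + y - 1, y^2 - y - 1.
None of them divide g (all give nonzero remainder).
No irreducible factor of degree ≤ 2 exists, so g is irreducible over GF(3).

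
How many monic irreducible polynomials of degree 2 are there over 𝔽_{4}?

6

The number of monic irreducibles of degree 2 over GF(4) is (1/2)·Σ_{d∣2} μ(2/d) 4^d.
Divisors of 2: 1, 2; μ(2/d) for each: -1, 1.
Σ = − 4^1 + 4^2 = 12.
N = 12/2 = 6.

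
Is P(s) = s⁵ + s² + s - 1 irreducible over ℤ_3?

Check for roots in ℤ_3: P(0) = 2; P(1) = 2; P(2) = 1.
No roots, so no linear factors.
Monic irreducibles of degree 2 over GF(3): s² + 1, s² + s - 1, s² - s - 1.
None of them divide P (all give nonzero remainder).
No irreducible factor of degree ≤ 2 exists, so P is irreducible over GF(3).

Yes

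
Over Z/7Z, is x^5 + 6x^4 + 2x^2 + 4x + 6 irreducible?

Write P(x) = x^5 + 6x^4 + 2x^2 + 4x + 6.
Check for roots in Z/7Z: P(0) = 6; P(1) = 5; P(2) = 3; P(3) = 2; P(4) = 3; P(5) = 0 → root; P(6) = 2.
P(5) = 0, so (x − 5) divides P(x); P is reducible.

No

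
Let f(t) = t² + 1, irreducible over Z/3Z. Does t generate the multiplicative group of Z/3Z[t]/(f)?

No

|GF(3^2)^×| = 3^2 − 1 = 8. Prime factorization: 8 = 2^3.
f is primitive ⇔ t has order 8 in GF(3)[t]/(f), i.e. t^(8/q) ≠ 1 for each prime q | 8.
t^(4) mod f = 1
Since t^(4) = 1, the order of t divides 4 < 8; not primitive.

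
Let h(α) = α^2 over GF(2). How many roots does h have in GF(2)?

1

Evaluate at each of the 2 elements of GF(2):
h(0) = 0 → root; h(1) = 1.
Roots: {0}.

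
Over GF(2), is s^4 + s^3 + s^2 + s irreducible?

No

Write g(s) = s^4 + s^3 + s^2 + s.
Check for roots in GF(2): g(0) = 0 → root; g(1) = 0 → root.
g(0) = 0, so (s) divides g(s); g is reducible.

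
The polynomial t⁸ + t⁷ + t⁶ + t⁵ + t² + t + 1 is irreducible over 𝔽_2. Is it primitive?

Write f(t) = t⁸ + t⁷ + t⁶ + t⁵ + t² + t + 1.
|GF(2^8)^×| = 2^8 − 1 = 255. Prime factorization: 255 = 3·5·17.
f is primitive ⇔ t has order 255 in GF(2)[t]/(f), i.e. t^(255/q) ≠ 1 for each prime q | 255.
t^(85) mod f = t⁷ + t² + 1.
t^(51) mod f = t⁶ + t⁵ + t⁴ + t³ + t² + t.
t^(15) mod f = t⁷ + t⁶ + t³ + t² + 1.
None equal 1, so t has full order 255; f is primitive.

Yes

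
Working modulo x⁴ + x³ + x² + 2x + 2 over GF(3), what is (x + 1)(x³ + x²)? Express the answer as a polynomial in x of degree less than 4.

x^3 + x + 1

Multiply in GF(3)[x]: (x + 1)·(x³ + x²) = x⁴ + 2x³ + x².
Reduce using x⁴ ≡ 2x³ + 2x² + x + 1 (mod x⁴ + x³ + x² + 2x + 2).
Reduced: x³ + x + 1.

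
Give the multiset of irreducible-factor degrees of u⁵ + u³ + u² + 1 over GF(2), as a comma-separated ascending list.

Write h(u) = u⁵ + u³ + u² + 1.
Roots in GF(2): h(0) = 1; h(1) = 0 → root.
Linear factors from roots: (u + 1).
Complete factorization: h(u) = (u + 1)^3·(u² + u + 1).
Factor degrees with multiplicity: 1 + 1 + 1 + 2 = 5.

1, 1, 1, 2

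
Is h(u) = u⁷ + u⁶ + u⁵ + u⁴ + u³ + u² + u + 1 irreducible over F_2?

Check for roots in F_2: h(0) = 1; h(1) = 0 → root.
h(1) = 0, so (u − 1) divides h(u); h is reducible.

No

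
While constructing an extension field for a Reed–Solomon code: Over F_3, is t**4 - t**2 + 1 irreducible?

Write h(t) = t**4 - t**2 + 1.
Check for roots in F_3: h(0) = 1; h(1) = 1; h(2) = 1.
No roots, so no linear factors.
Monic irreducibles of degree 2 over GF(3): t**2 + 1, t**2 + t - 1, t**2 - t - 1.
t**2 + 1 divides h: h(t) = (t**2 + 1)·(t**2 + 1).

No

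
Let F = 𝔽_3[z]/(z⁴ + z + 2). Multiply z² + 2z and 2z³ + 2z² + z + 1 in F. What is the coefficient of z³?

2

Multiply in 𝔽_3[z]: (z² + 2z)·(2z³ + 2z² + z + 1) = 2z⁵ + 2z³ + 2z.
Reduce using z⁴ ≡ 2z + 1 (mod z⁴ + z + 2).
Reduced: 2z³ + z² + z.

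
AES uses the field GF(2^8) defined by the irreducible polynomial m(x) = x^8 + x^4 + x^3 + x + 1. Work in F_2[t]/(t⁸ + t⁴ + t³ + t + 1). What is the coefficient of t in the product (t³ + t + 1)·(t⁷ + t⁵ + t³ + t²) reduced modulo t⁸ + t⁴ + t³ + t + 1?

Multiply in F_2[t]: (t³ + t + 1)·(t⁷ + t⁵ + t³ + t²) = t¹⁰ + t⁷ + t⁴ + t².
Reduce using t⁸ ≡ t⁴ + t³ + t + 1 (mod t⁸ + t⁴ + t³ + t + 1).
Reduced: t⁷ + t⁶ + t⁵ + t⁴ + t³.

0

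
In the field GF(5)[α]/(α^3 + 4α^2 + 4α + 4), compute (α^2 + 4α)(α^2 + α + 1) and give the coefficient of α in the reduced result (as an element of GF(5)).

1

Multiply in GF(5)[α]: (α^2 + 4α)·(α^2 + α + 1) = α^4 + 4α.
Reduce using α^3 ≡ α^2 + α + 1 (mod α^3 + 4α^2 + 4α + 4).
Reduced: 2α^2 + α + 1.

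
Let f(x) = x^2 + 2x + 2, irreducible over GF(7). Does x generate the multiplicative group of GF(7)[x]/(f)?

|GF(7^2)^×| = 7^2 − 1 = 48. Prime factorization: 48 = 2^4·3.
f is primitive ⇔ x has order 48 in GF(7)[x]/(f), i.e. x^(48/q) ≠ 1 for each prime q | 48.
x^(24) mod f = 1
x^(16) mod f = 4.
Since x^(24) = 1, the order of x divides 24 < 48; not primitive.

No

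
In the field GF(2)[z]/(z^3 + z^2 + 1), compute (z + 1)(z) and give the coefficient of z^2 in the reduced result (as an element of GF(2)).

1

Multiply in GF(2)[z]: (z + 1)·(z) = z^2 + z.
Reduced: z^2 + z.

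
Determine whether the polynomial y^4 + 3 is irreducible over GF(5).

Write P(y) = y^4 + 3.
Check for roots in GF(5): P(0) = 3; P(1) = 4; P(2) = 4; P(3) = 4; P(4) = 4.
No roots, so no linear factors.
Degree-2 irreducible divisors: test the 10 monic irreducibles of degree 2 over GF(5).
None of them divide P (all give nonzero remainder).
No irreducible factor of degree ≤ 2 exists, so P is irreducible over GF(5).

Yes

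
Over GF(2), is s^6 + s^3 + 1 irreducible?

Write P(s) = s^6 + s^3 + 1.
Check for roots in GF(2): P(0) = 1; P(1) = 1.
No roots, so no linear factors.
Monic irreducibles of degree 2 over GF(2): s^2 + s + 1.
None of them divide P (all give nonzero remainder).
Monic irreducibles of degree 3 over GF(2): s^3 + s + 1, s^3 + s^2 + 1.
None of them divide P (all give nonzero remainder).
No irreducible factor of degree ≤ 3 exists, so P is irreducible over GF(2).

Yes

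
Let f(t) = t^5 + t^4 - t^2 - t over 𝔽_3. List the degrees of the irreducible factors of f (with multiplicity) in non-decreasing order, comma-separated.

Roots in 𝔽_3: f(0) = 0 → root; f(1) = 0 → root; f(2) = 0 → root.
Linear factors from roots: (t), (t - 1), (t + 1).
Complete factorization: f(t) = (t)·(t + 1)·(t - 1)^3.
Factor degrees with multiplicity: 1 + 1 + 1 + 1 + 1 = 5.

1, 1, 1, 1, 1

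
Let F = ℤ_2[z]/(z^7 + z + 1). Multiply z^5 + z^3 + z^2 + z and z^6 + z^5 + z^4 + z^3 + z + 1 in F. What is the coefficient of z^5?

0

Multiply in ℤ_2[z]: (z^5 + z^3 + z^2 + z)·(z^6 + z^5 + z^4 + z^3 + z + 1) = z^11 + z^10 + z^8 + z^7 + z^5 + z.
Reduce using z^7 ≡ z + 1 (mod z^7 + z + 1).
Reduced: z^3 + z^2 + z + 1.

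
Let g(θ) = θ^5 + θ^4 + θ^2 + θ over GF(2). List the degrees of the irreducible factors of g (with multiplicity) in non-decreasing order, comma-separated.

1, 1, 1, 2

Roots in GF(2): g(0) = 0 → root; g(1) = 0 → root.
Linear factors from roots: (θ), (θ + 1).
Complete factorization: g(θ) = (θ)·(θ + 1)^2·(θ^2 + θ + 1).
Factor degrees with multiplicity: 1 + 1 + 1 + 2 = 5.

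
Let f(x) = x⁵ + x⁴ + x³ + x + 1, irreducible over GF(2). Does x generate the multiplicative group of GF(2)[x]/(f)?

Yes

|GF(2^5)^×| = 2^5 − 1 = 31. Prime factorization: 31 = 31.
f is primitive ⇔ x has order 31 in GF(2)[x]/(f), i.e. x^(31/q) ≠ 1 for each prime q | 31.
x^(1) mod f = x.
None equal 1, so x has full order 31; f is primitive.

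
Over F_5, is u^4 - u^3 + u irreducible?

No

Write f(u) = u^4 - u^3 + u.
Check for roots in F_5: f(0) = 0 → root; f(1) = 1; f(2) = 0 → root; f(3) = 2; f(4) = 1.
f(0) = 0, so (u) divides f(u); f is reducible.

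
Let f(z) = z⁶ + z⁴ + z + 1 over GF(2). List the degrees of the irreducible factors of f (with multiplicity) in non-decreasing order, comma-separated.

1, 2, 3

Roots in GF(2): f(0) = 1; f(1) = 0 → root.
Linear factors from roots: (z + 1).
Complete factorization: f(z) = (z + 1)·(z² + z + 1)·(z³ + z + 1).
Factor degrees with multiplicity: 1 + 2 + 3 = 6.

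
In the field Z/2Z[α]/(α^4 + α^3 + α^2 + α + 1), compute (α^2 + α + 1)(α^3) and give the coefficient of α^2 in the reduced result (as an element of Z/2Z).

1

Multiply in Z/2Z[α]: (α^2 + α + 1)·(α^3) = α^5 + α^4 + α^3.
Reduce using α^4 ≡ α^3 + α^2 + α + 1 (mod α^4 + α^3 + α^2 + α + 1).
Reduced: α^2 + α.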